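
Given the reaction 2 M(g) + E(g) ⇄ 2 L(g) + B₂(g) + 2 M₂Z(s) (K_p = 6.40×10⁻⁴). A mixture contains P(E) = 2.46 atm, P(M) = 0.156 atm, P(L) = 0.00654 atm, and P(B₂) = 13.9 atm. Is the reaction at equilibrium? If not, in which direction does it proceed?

in the reverse direction

(M₂Z is a pure solid — omitted from Q_p.)
Q_p = P(L)²·P(B₂) / (P(M)²·P(E)) = (0.00654)²·(13.9) / ((0.156)²·(2.46)) = 0.00993
Q_p = 0.00993 > K_p = 6.40×10⁻⁴, so the reverse reaction proceeds.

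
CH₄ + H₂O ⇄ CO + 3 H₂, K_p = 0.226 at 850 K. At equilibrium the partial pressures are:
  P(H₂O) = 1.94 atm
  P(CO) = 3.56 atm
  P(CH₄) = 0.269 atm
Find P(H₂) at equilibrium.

At equilibrium, K_p = P(CO)·P(H₂)³ / (P(CH₄)·P(H₂O)) = 0.226.
(3.56)·(P(H₂))³ / ((0.269)·(1.94)) = 0.226
P(H₂)³ = 0.0331 ⇒ P(H₂) = 0.321 atm

P(H₂) = 0.321 atm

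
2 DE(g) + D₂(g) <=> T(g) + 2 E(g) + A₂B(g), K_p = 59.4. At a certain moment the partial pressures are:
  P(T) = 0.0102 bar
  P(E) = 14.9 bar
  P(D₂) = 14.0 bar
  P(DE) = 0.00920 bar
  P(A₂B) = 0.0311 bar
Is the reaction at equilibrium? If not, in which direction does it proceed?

Q_p = P(T)·P(E)²·P(A₂B) / (P(DE)²·P(D₂)) = (0.0102)·(14.9)²·(0.0311) / ((0.00920)²·(14.0)) = 59.4
Q_p = 59.4 = K_p, so the system is already at equilibrium.

neither direction; the system is at equilibrium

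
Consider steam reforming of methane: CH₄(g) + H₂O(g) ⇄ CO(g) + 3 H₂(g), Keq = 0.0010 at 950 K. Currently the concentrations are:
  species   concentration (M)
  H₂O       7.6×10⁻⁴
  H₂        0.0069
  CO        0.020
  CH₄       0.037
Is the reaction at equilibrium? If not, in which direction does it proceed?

Q = [CO]·[H₂]³ / ([CH₄]·[H₂O]) = (0.020)·(0.0069)³ / ((0.037)·(7.6×10⁻⁴)) = 2.3×10⁻⁴
Q = 2.3×10⁻⁴ < Keq = 0.0010, so the forward reaction proceeds.

toward products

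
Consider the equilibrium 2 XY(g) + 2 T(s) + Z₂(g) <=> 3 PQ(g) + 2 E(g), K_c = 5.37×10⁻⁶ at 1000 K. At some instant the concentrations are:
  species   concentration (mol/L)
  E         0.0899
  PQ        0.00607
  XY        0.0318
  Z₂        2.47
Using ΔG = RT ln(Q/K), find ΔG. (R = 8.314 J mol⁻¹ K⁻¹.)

ΔG = -16.7 kJ/mol

(T is a pure solid — omitted from Q_c.)
Q_c = [PQ]³·[E]² / ([XY]²·[Z₂]) = (0.00607)³·(0.0899)² / ((0.0318)²·(2.47)) = 7.24×10⁻⁷
ΔG = RT ln(Q_c/K_c) = (8.314 J mol⁻¹ K⁻¹)(1000 K) × ln(7.24×10⁻⁷/5.37×10⁻⁶)
   = (8.314 kJ/mol)(-2.004) = -16.7 kJ/mol
ΔG < 0, so the forward reaction is spontaneous (proceeds forward).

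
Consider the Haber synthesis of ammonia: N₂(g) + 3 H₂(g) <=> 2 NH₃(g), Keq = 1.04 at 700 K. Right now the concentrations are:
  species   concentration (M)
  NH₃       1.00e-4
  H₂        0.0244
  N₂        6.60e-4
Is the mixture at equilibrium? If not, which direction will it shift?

Q = [NH₃]² / ([N₂]·[H₂]³) = (1.00e-4)² / ((6.60e-4)·(0.0244)³) = 1.04
Q = 1.04 = Keq; the system is at equilibrium.

yes, at equilibrium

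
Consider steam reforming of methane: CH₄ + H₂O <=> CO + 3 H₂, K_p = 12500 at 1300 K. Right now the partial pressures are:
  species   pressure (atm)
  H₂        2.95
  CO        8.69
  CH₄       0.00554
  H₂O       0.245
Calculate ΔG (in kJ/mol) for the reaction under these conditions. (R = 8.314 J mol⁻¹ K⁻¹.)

Q_p = P(CO)·P(H₂)³ / (P(CH₄)·P(H₂O)) = (8.69)·(2.95)³ / ((0.00554)·(0.245)) = 1.64e5
ΔG = RT ln(Q_p/K_p) = (8.314 J mol⁻¹ K⁻¹)(1300 K) × ln(1.64e5/12500)
   = (10.81 kJ/mol)(2.574) = 27.8 kJ/mol
ΔG > 0, so the forward reaction is non-spontaneous (proceeds in reverse).

ΔG = 27.8 kJ/mol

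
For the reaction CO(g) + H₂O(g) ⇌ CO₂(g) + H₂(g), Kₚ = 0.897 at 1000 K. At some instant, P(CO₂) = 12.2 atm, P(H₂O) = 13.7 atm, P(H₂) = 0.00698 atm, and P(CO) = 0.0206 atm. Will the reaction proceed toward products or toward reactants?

Qₚ = P(CO₂)·P(H₂) / (P(CO)·P(H₂O)) = (12.2)·(0.00698) / ((0.0206)·(13.7)) = 0.302
Qₚ = 0.302 < Kₚ = 0.897, so the forward reaction proceeds.

to the right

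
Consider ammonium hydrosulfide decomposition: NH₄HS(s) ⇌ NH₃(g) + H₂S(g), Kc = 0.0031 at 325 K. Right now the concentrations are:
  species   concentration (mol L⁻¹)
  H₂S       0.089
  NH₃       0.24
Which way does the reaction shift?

in the reverse direction

(NH₄HS is a pure solid — omitted from Qc.)
Qc = [NH₃]·[H₂S] = (0.24)·(0.089) = 0.021
Qc = 0.021 > Kc = 0.0031, so the reverse reaction proceeds.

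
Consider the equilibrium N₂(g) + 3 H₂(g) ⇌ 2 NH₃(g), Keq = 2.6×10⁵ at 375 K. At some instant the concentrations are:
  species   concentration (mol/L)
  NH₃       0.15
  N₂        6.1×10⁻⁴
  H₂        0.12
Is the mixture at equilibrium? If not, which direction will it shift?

Q = [NH₃]² / ([N₂]·[H₂]³) = (0.15)² / ((6.1×10⁻⁴)·(0.12)³) = 21000
Q = 21000 < Keq = 2.6×10⁵: net forward reaction.

no; Q < K, reaction proceeds forward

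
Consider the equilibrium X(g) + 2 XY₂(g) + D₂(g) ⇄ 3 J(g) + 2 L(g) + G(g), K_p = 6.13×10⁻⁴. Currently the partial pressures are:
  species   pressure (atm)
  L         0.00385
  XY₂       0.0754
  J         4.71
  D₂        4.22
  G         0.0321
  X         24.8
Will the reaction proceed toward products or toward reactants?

to the right

Q_p = P(J)³·P(L)²·P(G) / (P(X)·P(XY₂)²·P(D₂)) = (4.71)³·(0.00385)²·(0.0321) / ((24.8)·(0.0754)²·(4.22)) = 8.36×10⁻⁵
Q_p = 8.36×10⁻⁵ < K_p = 6.13×10⁻⁴, so the forward reaction proceeds.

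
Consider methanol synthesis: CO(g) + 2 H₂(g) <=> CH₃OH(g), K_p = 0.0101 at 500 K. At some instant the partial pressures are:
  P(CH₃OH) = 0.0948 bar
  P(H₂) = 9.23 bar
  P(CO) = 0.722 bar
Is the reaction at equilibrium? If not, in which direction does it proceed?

in the forward direction

Q_p = P(CH₃OH) / (P(CO)·P(H₂)²) = (0.0948) / ((0.722)·(9.23)²) = 0.00154
Q_p = 0.00154 < K_p = 0.0101, so the forward reaction proceeds.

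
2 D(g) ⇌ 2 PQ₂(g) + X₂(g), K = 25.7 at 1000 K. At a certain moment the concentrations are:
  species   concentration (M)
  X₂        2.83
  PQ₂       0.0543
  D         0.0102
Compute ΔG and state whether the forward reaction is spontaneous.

Q = [PQ₂]²·[X₂] / [D]² = (0.0543)²·(2.83) / (0.0102)² = 80.2
ΔG = RT ln(Q/K) = (8.314 J mol⁻¹ K⁻¹)(1000 K) × ln(80.2/25.7)
   = (8.314 kJ/mol)(1.138) = 9.46 kJ/mol
ΔG > 0, so the forward reaction is non-spontaneous (proceeds in reverse).

ΔG = 9.46 kJ/mol; the forward reaction is non-spontaneous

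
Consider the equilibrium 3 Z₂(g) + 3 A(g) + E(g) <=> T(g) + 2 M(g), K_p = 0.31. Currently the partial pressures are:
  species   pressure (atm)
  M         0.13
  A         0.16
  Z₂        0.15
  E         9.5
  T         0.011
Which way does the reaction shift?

toward reactants

Q_p = P(T)·P(M)² / (P(Z₂)³·P(A)³·P(E)) = (0.011)·(0.13)² / ((0.15)³·(0.16)³·(9.5)) = 1.4
Q_p = 1.4 > K_p = 0.31, so the reverse reaction proceeds.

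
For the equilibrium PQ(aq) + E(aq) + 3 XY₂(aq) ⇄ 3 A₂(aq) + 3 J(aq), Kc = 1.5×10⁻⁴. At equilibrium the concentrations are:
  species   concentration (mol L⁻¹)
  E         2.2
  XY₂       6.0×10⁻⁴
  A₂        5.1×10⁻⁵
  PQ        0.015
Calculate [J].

[J] = 0.20 mol L⁻¹

At equilibrium, Kc = [A₂]³·[J]³ / ([PQ]·[E]·[XY₂]³) = 1.5×10⁻⁴.
(5.1×10⁻⁵)³·([J])³ / ((0.015)·(2.2)·(6.0×10⁻⁴)³) = 1.5×10⁻⁴
[J]³ = 0.00806 ⇒ [J] = 0.20 mol L⁻¹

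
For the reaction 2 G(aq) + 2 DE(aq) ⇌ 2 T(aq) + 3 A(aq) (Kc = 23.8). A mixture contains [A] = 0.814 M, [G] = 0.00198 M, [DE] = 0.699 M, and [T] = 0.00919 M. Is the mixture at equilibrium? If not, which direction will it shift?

Qc = [T]²·[A]³ / ([G]²·[DE]²) = (0.00919)²·(0.814)³ / ((0.00198)²·(0.699)²) = 23.8
Qc = 23.8 = Kc; the system is at equilibrium.

yes, at equilibrium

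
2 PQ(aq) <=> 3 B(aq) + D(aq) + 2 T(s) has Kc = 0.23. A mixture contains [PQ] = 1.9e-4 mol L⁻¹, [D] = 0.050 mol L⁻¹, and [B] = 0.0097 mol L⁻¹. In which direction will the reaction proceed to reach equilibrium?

toward reactants

(T is a pure solid — omitted from Qc.)
Qc = [B]³·[D] / [PQ]² = (0.0097)³·(0.050) / (1.9e-4)² = 1.3
Qc = 1.3 > Kc = 0.23, so the reverse reaction proceeds.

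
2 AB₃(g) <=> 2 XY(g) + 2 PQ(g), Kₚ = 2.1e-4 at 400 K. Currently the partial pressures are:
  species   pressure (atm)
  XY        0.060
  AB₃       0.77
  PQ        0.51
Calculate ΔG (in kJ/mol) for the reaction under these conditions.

ΔG = 6.71 kJ/mol

Qₚ = P(XY)²·P(PQ)² / P(AB₃)² = (0.060)²·(0.51)² / (0.77)² = 0.00158
ΔG = RT ln(Qₚ/Kₚ) = (8.314 J mol⁻¹ K⁻¹)(400 K) × ln(0.00158/2.1e-4)
   = (3.326 kJ/mol)(2.018) = 6.71 kJ/mol
ΔG > 0, so the forward reaction is non-spontaneous (proceeds in reverse).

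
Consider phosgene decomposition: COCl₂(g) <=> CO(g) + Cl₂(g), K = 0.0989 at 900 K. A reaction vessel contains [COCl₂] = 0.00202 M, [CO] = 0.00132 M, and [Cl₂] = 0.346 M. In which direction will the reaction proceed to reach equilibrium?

toward reactants

Q = [CO]·[Cl₂] / [COCl₂] = (0.00132)·(0.346) / (0.00202) = 0.226
Q = 0.226 > K = 0.0989, so the reverse reaction proceeds.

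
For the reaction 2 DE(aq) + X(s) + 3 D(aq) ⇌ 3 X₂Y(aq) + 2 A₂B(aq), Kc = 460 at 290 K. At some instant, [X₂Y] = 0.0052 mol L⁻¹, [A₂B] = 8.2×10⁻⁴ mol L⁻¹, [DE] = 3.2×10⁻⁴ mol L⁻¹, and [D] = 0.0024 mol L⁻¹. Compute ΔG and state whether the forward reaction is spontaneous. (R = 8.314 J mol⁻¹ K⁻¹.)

ΔG = -4.65 kJ/mol; the forward reaction is spontaneous

(X is a pure solid — omitted from Qc.)
Qc = [X₂Y]³·[A₂B]² / ([DE]²·[D]³) = (0.0052)³·(8.2×10⁻⁴)² / ((3.2×10⁻⁴)²·(0.0024)³) = 66.8
ΔG = RT ln(Qc/Kc) = (8.314 J mol⁻¹ K⁻¹)(290 K) × ln(66.8/460)
   = (2.411 kJ/mol)(-1.930) = -4.65 kJ/mol
ΔG < 0, so the forward reaction is spontaneous (proceeds forward).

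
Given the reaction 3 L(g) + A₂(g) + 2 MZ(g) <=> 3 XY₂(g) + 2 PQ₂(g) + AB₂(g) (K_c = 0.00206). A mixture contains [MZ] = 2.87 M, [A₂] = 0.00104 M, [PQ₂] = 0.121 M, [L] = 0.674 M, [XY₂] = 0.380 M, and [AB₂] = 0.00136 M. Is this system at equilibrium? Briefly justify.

no; Q < K, reaction proceeds forward

Q_c = [XY₂]³·[PQ₂]²·[AB₂] / ([L]³·[A₂]·[MZ]²) = (0.380)³·(0.121)²·(0.00136) / ((0.674)³·(0.00104)·(2.87)²) = 4.17×10⁻⁴
Q_c = 4.17×10⁻⁴ < K_c = 0.00206: net forward reaction.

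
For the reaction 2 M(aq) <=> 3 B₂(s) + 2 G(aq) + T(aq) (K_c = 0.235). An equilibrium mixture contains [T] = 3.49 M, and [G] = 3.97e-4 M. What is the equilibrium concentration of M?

[M] = 0.00153 M

(B₂ is a pure solid — omitted from K_c.)
At equilibrium, K_c = [G]²·[T] / [M]² = 0.235.
(3.97e-4)²·(3.49) / ([M])² = 0.235
[M]² = 2.34e-6 ⇒ [M] = 0.00153 M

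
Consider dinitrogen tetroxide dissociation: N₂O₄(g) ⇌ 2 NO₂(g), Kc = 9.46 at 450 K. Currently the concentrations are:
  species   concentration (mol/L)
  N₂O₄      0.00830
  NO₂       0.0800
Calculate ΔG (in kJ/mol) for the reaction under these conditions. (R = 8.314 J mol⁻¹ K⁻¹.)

Qc = [NO₂]² / [N₂O₄] = (0.0800)² / (0.00830) = 0.771
ΔG = RT ln(Qc/Kc) = (8.314 J mol⁻¹ K⁻¹)(450 K) × ln(0.771/9.46)
   = (3.741 kJ/mol)(-2.507) = -9.38 kJ/mol
ΔG < 0, so the forward reaction is spontaneous (proceeds forward).

ΔG = -9.38 kJ/mol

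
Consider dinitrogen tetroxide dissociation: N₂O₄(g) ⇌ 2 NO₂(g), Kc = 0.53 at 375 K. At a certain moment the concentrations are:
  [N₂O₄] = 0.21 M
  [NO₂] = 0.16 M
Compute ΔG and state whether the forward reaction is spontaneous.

ΔG = -4.58 kJ/mol; the forward reaction is spontaneous

Qc = [NO₂]² / [N₂O₄] = (0.16)² / (0.21) = 0.122
ΔG = RT ln(Qc/Kc) = (8.314 J mol⁻¹ K⁻¹)(375 K) × ln(0.122/0.53)
   = (3.118 kJ/mol)(-1.469) = -4.58 kJ/mol
ΔG < 0, so the forward reaction is spontaneous (proceeds forward).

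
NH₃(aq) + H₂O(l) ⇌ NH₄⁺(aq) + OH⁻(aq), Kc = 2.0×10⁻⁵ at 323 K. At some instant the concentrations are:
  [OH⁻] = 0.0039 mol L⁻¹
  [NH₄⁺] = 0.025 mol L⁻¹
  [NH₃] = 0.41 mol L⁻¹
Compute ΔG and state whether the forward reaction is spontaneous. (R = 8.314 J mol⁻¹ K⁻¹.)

(H₂O is a pure liquid — omitted from Qc.)
Qc = [NH₄⁺]·[OH⁻] / [NH₃] = (0.025)·(0.0039) / (0.41) = 2.38×10⁻⁴
ΔG = RT ln(Qc/Kc) = (8.314 J mol⁻¹ K⁻¹)(323 K) × ln(2.38×10⁻⁴/2.0×10⁻⁵)
   = (2.685 kJ/mol)(2.477) = 6.65 kJ/mol
ΔG > 0, so the forward reaction is non-spontaneous (proceeds in reverse).

ΔG = 6.65 kJ/mol; the forward reaction is non-spontaneous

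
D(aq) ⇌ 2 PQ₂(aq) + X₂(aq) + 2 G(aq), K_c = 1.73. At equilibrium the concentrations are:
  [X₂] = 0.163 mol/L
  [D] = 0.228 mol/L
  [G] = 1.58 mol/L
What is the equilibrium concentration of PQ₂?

At equilibrium, K_c = [PQ₂]²·[X₂]·[G]² / [D] = 1.73.
([PQ₂])²·(0.163)·(1.58)² / (0.228) = 1.73
[PQ₂]² = 0.969 ⇒ [PQ₂] = 0.985 mol/L

[PQ₂] = 0.985 mol/L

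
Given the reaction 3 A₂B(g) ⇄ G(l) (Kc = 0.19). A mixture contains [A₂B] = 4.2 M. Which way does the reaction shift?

(G is a pure liquid — omitted from Qc.)
Qc = 1 / [A₂B]³ = 1 / (4.2)³ = 0.013
Qc = 0.013 < Kc = 0.19, so the forward reaction proceeds.

toward products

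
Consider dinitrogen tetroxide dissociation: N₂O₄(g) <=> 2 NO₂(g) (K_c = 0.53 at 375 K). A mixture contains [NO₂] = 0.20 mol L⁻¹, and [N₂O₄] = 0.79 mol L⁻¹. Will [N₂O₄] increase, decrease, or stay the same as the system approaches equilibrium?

decrease

Q_c = [NO₂]² / [N₂O₄] = (0.20)² / (0.79) = 0.051
Q_c = 0.051 < K_c = 0.53: net forward reaction.
N₂O₄ is a reactant, so it decreases.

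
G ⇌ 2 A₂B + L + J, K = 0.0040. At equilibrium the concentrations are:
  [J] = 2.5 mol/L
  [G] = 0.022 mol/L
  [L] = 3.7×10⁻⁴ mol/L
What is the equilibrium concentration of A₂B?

At equilibrium, K = [A₂B]²·[L]·[J] / [G] = 0.0040.
([A₂B])²·(3.7×10⁻⁴)·(2.5) / (0.022) = 0.0040
[A₂B]² = 0.0951 ⇒ [A₂B] = 0.31 mol/L

[A₂B] = 0.31 mol/L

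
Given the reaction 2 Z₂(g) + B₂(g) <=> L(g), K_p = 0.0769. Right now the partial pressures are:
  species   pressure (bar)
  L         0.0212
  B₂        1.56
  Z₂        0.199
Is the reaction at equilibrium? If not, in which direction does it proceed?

Q_p = P(L) / (P(Z₂)²·P(B₂)) = (0.0212) / ((0.199)²·(1.56)) = 0.343
Q_p = 0.343 > K_p = 0.0769, so the reverse reaction proceeds.

in the reverse direction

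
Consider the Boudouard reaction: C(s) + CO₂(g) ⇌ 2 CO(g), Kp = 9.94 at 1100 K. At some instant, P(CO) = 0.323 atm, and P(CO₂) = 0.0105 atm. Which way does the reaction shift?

at equilibrium

(C is a pure solid — omitted from Qp.)
Qp = P(CO)² / P(CO₂) = (0.323)² / (0.0105) = 9.94
Qp = 9.94 = Kp, so the system is already at equilibrium.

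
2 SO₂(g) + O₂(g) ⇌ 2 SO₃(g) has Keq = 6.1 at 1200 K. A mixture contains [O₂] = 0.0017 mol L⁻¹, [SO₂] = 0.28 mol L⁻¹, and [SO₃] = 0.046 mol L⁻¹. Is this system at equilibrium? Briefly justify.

Q = [SO₃]² / ([SO₂]²·[O₂]) = (0.046)² / ((0.28)²·(0.0017)) = 16
Q = 16 > Keq = 6.1: net reverse reaction.

no; Q > K, reaction proceeds in reverse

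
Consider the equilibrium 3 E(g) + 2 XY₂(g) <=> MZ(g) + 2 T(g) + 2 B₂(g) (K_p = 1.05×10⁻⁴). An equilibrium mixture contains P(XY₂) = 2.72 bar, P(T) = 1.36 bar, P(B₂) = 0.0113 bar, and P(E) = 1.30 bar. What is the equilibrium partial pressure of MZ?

P(MZ) = 7.23 bar

At equilibrium, K_p = P(MZ)·P(T)²·P(B₂)² / (P(E)³·P(XY₂)²) = 1.05×10⁻⁴.
(P(MZ))·(1.36)²·(0.0113)² / ((1.30)³·(2.72)²) = 1.05×10⁻⁴
P(MZ) = 7.23 bar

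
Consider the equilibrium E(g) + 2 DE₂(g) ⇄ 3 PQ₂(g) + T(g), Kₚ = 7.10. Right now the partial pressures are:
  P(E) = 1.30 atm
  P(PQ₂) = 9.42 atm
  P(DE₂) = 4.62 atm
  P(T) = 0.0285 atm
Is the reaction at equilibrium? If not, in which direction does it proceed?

forward (toward products)

Qₚ = P(PQ₂)³·P(T) / (P(E)·P(DE₂)²) = (9.42)³·(0.0285) / ((1.30)·(4.62)²) = 0.859
Qₚ = 0.859 < Kₚ = 7.10, so the forward reaction proceeds.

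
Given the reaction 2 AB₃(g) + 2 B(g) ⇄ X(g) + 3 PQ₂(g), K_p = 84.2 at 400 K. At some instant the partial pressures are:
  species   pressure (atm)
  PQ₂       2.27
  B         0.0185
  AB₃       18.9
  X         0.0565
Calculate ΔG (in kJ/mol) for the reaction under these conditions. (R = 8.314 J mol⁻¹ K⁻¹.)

ΔG = -9.13 kJ/mol

Q_p = P(X)·P(PQ₂)³ / (P(AB₃)²·P(B)²) = (0.0565)·(2.27)³ / ((18.9)²·(0.0185)²) = 5.41
ΔG = RT ln(Q_p/K_p) = (8.314 J mol⁻¹ K⁻¹)(400 K) × ln(5.41/84.2)
   = (3.326 kJ/mol)(-2.745) = -9.13 kJ/mol
ΔG < 0, so the forward reaction is spontaneous (proceeds forward).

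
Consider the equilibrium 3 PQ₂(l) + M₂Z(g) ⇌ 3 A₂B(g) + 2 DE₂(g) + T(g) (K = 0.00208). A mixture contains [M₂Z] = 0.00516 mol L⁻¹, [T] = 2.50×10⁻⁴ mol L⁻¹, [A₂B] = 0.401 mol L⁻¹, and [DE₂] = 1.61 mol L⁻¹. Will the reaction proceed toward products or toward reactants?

(PQ₂ is a pure liquid — omitted from Q.)
Q = [A₂B]³·[DE₂]²·[T] / [M₂Z] = (0.401)³·(1.61)²·(2.50×10⁻⁴) / (0.00516) = 0.00810
Q = 0.00810 > K = 0.00208, so the reverse reaction proceeds.

to the left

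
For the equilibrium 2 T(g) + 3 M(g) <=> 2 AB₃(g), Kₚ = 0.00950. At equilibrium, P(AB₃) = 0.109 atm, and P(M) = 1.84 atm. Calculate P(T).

At equilibrium, Kₚ = P(AB₃)² / (P(T)²·P(M)³) = 0.00950.
(0.109)² / ((P(T))²·(1.84)³) = 0.00950
P(T)² = 0.201 ⇒ P(T) = 0.448 atm

P(T) = 0.448 atm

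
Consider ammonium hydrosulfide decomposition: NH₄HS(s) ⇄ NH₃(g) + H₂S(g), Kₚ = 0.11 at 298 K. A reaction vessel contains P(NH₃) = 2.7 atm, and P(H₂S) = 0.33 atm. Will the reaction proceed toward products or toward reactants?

(NH₄HS is a pure solid — omitted from Qₚ.)
Qₚ = P(NH₃)·P(H₂S) = (2.7)·(0.33) = 0.89
Qₚ = 0.89 > Kₚ = 0.11, so the reverse reaction proceeds.

to the left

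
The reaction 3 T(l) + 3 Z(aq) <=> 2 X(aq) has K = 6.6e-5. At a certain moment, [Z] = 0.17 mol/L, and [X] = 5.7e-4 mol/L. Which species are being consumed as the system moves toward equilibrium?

none (at equilibrium)

(T is a pure liquid — omitted from Q.)
Q = [X]² / [Z]³ = (5.7e-4)² / (0.17)³ = 6.6e-5
Q = 6.6e-5 = K; the system is at equilibrium.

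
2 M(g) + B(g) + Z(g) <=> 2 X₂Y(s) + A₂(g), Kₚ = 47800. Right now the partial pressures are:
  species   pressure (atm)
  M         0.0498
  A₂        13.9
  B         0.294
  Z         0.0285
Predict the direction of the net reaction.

reverse (toward reactants)

(X₂Y is a pure solid — omitted from Qₚ.)
Qₚ = P(A₂) / (P(M)²·P(B)·P(Z)) = (13.9) / ((0.0498)²·(0.294)·(0.0285)) = 6.69e5
Qₚ = 6.69e5 > Kₚ = 47800, so the reverse reaction proceeds.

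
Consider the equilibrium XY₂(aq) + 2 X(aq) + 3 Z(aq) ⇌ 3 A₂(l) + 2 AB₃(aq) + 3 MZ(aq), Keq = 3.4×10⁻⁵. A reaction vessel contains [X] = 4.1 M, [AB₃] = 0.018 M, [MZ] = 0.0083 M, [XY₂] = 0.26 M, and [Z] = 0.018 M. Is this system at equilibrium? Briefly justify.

no; Q < K, reaction proceeds forward

(A₂ is a pure liquid — omitted from Q.)
Q = [AB₃]²·[MZ]³ / ([XY₂]·[X]²·[Z]³) = (0.018)²·(0.0083)³ / ((0.26)·(4.1)²·(0.018)³) = 7.3×10⁻⁶
Q = 7.3×10⁻⁶ < Keq = 3.4×10⁻⁵: net forward reaction.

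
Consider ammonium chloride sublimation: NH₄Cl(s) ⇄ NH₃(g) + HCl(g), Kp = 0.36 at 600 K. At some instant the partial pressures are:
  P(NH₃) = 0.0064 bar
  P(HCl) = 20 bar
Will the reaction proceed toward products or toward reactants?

to the right

(NH₄Cl is a pure solid — omitted from Qp.)
Qp = P(NH₃)·P(HCl) = (0.0064)·(20) = 0.13
Qp = 0.13 < Kp = 0.36, so the forward reaction proceeds.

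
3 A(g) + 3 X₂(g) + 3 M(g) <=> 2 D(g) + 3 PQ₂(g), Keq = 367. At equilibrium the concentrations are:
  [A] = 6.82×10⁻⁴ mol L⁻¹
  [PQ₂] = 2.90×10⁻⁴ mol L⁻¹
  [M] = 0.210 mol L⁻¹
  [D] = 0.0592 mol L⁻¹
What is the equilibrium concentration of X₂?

At equilibrium, Keq = [D]²·[PQ₂]³ / ([A]³·[X₂]³·[M]³) = 367.
(0.0592)²·(2.90×10⁻⁴)³ / ((6.82×10⁻⁴)³·([X₂])³·(0.210)³) = 367
[X₂]³ = 7.93×10⁻⁵ ⇒ [X₂] = 0.0430 mol L⁻¹

[X₂] = 0.0430 mol L⁻¹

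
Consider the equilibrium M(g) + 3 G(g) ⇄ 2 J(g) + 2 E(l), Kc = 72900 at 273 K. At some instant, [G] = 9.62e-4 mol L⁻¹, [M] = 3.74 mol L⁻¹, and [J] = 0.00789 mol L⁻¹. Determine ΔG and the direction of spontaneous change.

ΔG = -3.09 kJ/mol; the forward reaction is spontaneous

(E is a pure liquid — omitted from Qc.)
Qc = [J]² / ([M]·[G]³) = (0.00789)² / ((3.74)·(9.62e-4)³) = 18700
ΔG = RT ln(Qc/Kc) = (8.314 J mol⁻¹ K⁻¹)(273 K) × ln(18700/72900)
   = (2.270 kJ/mol)(-1.361) = -3.09 kJ/mol
ΔG < 0, so the forward reaction is spontaneous (proceeds forward).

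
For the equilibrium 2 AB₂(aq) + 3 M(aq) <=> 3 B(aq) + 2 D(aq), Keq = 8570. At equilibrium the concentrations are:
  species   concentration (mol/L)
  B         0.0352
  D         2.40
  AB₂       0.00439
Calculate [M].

[M] = 0.115 mol/L

At equilibrium, Keq = [B]³·[D]² / ([AB₂]²·[M]³) = 8570.
(0.0352)³·(2.40)² / ((0.00439)²·([M])³) = 8570
[M]³ = 0.00152 ⇒ [M] = 0.115 mol/L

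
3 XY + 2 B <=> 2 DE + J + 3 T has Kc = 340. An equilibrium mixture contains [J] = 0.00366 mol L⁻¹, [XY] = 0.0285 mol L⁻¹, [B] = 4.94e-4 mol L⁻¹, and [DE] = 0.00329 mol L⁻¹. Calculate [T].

[T] = 0.365 mol L⁻¹

At equilibrium, Kc = [DE]²·[J]·[T]³ / ([XY]³·[B]²) = 340.
(0.00329)²·(0.00366)·([T])³ / ((0.0285)³·(4.94e-4)²) = 340
[T]³ = 0.0485 ⇒ [T] = 0.365 mol L⁻¹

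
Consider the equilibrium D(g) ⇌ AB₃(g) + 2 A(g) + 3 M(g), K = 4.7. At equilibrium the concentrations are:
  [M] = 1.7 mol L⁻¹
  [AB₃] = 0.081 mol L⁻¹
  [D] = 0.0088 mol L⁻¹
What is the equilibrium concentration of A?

[A] = 0.32 mol L⁻¹

At equilibrium, K = [AB₃]·[A]²·[M]³ / [D] = 4.7.
(0.081)·([A])²·(1.7)³ / (0.0088) = 4.7
[A]² = 0.104 ⇒ [A] = 0.32 mol L⁻¹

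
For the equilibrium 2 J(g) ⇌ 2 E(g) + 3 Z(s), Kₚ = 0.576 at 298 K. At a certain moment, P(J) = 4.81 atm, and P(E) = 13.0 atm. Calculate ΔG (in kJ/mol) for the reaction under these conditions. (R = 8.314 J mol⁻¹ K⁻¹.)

ΔG = 6.29 kJ/mol

(Z is a pure solid — omitted from Qₚ.)
Qₚ = P(E)² / P(J)² = (13.0)² / (4.81)² = 7.30
ΔG = RT ln(Qₚ/Kₚ) = (8.314 J mol⁻¹ K⁻¹)(298 K) × ln(7.30/0.576)
   = (2.478 kJ/mol)(2.540) = 6.29 kJ/mol
ΔG > 0, so the forward reaction is non-spontaneous (proceeds in reverse).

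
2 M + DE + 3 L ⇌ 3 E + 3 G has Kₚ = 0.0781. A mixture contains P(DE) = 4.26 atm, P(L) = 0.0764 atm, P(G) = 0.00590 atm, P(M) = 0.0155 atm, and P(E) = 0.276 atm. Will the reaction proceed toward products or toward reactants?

in the forward direction

Qₚ = P(E)³·P(G)³ / (P(M)²·P(DE)·P(L)³) = (0.276)³·(0.00590)³ / ((0.0155)²·(4.26)·(0.0764)³) = 0.00946
Qₚ = 0.00946 < Kₚ = 0.0781, so the forward reaction proceeds.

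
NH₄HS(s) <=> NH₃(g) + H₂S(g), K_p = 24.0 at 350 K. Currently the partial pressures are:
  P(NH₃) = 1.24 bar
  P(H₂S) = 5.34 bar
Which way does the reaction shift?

(NH₄HS is a pure solid — omitted from Q_p.)
Q_p = P(NH₃)·P(H₂S) = (1.24)·(5.34) = 6.62
Q_p = 6.62 < K_p = 24.0, so the forward reaction proceeds.

forward (toward products)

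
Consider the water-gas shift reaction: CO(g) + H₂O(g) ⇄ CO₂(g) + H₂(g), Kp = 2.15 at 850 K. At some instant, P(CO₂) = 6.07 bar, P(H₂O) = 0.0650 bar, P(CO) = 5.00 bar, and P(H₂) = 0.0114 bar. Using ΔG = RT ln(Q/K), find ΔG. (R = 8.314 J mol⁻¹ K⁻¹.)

Qp = P(CO₂)·P(H₂) / (P(CO)·P(H₂O)) = (6.07)·(0.0114) / ((5.00)·(0.0650)) = 0.213
ΔG = RT ln(Qp/Kp) = (8.314 J mol⁻¹ K⁻¹)(850 K) × ln(0.213/2.15)
   = (7.067 kJ/mol)(-2.312) = -16.3 kJ/mol
ΔG < 0, so the forward reaction is spontaneous (proceeds forward).

ΔG = -16.3 kJ/mol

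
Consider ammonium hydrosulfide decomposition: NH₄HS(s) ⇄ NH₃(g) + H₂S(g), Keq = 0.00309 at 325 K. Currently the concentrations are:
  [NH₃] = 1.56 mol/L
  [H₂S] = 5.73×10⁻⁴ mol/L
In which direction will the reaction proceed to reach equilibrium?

(NH₄HS is a pure solid — omitted from Q.)
Q = [NH₃]·[H₂S] = (1.56)·(5.73×10⁻⁴) = 8.94×10⁻⁴
Q = 8.94×10⁻⁴ < Keq = 0.00309, so the forward reaction proceeds.

to the right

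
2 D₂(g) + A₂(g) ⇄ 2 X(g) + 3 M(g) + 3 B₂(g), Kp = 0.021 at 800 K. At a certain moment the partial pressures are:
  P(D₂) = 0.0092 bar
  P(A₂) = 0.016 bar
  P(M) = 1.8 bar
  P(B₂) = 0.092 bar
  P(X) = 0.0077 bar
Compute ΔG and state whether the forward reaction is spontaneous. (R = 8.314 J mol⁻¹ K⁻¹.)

Qp = P(X)²·P(M)³·P(B₂)³ / (P(D₂)²·P(A₂)) = (0.0077)²·(1.8)³·(0.092)³ / ((0.0092)²·(0.016)) = 0.199
ΔG = RT ln(Qp/Kp) = (8.314 J mol⁻¹ K⁻¹)(800 K) × ln(0.199/0.021)
   = (6.651 kJ/mol)(2.249) = 15.0 kJ/mol
ΔG > 0, so the forward reaction is non-spontaneous (proceeds in reverse).

ΔG = 15.0 kJ/mol; the forward reaction is non-spontaneous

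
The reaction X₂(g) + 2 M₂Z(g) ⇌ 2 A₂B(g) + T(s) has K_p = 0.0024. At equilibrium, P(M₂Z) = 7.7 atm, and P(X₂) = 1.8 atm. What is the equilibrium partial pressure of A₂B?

P(A₂B) = 0.51 atm

(T is a pure solid — omitted from K_p.)
At equilibrium, K_p = P(A₂B)² / (P(X₂)·P(M₂Z)²) = 0.0024.
(P(A₂B))² / ((1.8)·(7.7)²) = 0.0024
P(A₂B)² = 0.256 ⇒ P(A₂B) = 0.51 atm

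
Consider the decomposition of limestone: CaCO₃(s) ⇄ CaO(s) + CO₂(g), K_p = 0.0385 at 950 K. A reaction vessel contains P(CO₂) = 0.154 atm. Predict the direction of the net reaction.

toward reactants

(CaCO₃, CaO are pure solids — omitted from Q_p.)
Q_p = P(CO₂) = 0.154
Q_p = 0.154 > K_p = 0.0385, so the reverse reaction proceeds.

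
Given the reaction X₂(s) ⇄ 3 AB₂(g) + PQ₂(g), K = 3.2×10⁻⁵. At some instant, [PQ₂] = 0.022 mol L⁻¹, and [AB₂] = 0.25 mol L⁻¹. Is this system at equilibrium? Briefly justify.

no; Q > K, reaction proceeds in reverse

(X₂ is a pure solid — omitted from Q.)
Q = [AB₂]³·[PQ₂] = (0.25)³·(0.022) = 3.4×10⁻⁴
Q = 3.4×10⁻⁴ > K = 3.2×10⁻⁵: net reverse reaction.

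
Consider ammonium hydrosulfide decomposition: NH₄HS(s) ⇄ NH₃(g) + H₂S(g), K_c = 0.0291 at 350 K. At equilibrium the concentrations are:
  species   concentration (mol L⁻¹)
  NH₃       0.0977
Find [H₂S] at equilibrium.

[H₂S] = 0.298 mol L⁻¹

(NH₄HS is a pure solid — omitted from K_c.)
At equilibrium, K_c = [NH₃]·[H₂S] = 0.0291.
(0.0977)·([H₂S]) = 0.0291
[H₂S] = 0.298 mol L⁻¹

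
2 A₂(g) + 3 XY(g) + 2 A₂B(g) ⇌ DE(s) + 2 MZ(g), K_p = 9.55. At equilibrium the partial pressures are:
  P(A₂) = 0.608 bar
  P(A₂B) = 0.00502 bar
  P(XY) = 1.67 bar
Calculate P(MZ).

P(MZ) = 0.0204 bar

(DE is a pure solid — omitted from K_p.)
At equilibrium, K_p = P(MZ)² / (P(A₂)²·P(XY)³·P(A₂B)²) = 9.55.
(P(MZ))² / ((0.608)²·(1.67)³·(0.00502)²) = 9.55
P(MZ)² = 4.14×10⁻⁴ ⇒ P(MZ) = 0.0204 bar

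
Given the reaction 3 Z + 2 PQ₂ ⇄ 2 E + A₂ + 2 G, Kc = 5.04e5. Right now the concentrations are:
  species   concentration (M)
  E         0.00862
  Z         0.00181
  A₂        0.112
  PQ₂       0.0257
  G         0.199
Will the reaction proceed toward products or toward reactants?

Qc = [E]²·[A₂]·[G]² / ([Z]³·[PQ₂]²) = (0.00862)²·(0.112)·(0.199)² / ((0.00181)³·(0.0257)²) = 84100
Qc = 84100 < Kc = 5.04e5, so the forward reaction proceeds.

forward (toward products)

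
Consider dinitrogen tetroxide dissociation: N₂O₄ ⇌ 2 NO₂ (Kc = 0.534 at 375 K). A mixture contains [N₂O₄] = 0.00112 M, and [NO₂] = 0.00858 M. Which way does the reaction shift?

to the right

Qc = [NO₂]² / [N₂O₄] = (0.00858)² / (0.00112) = 0.0657
Qc = 0.0657 < Kc = 0.534, so the forward reaction proceeds.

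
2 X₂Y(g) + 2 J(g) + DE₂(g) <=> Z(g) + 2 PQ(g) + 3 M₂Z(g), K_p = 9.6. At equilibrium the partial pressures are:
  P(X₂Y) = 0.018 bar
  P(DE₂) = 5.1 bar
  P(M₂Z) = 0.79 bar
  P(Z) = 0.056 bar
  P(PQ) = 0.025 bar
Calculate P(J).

At equilibrium, K_p = P(Z)·P(PQ)²·P(M₂Z)³ / (P(X₂Y)²·P(J)²·P(DE₂)) = 9.6.
(0.056)·(0.025)²·(0.79)³ / ((0.018)²·(P(J))²·(5.1)) = 9.6
P(J)² = 0.00109 ⇒ P(J) = 0.033 bar

P(J) = 0.033 bar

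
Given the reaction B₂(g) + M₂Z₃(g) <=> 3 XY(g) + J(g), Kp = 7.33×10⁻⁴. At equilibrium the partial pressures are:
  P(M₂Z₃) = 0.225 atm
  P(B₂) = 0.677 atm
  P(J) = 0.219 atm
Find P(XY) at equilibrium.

At equilibrium, Kp = P(XY)³·P(J) / (P(B₂)·P(M₂Z₃)) = 7.33×10⁻⁴.
(P(XY))³·(0.219) / ((0.677)·(0.225)) = 7.33×10⁻⁴
P(XY)³ = 5.10×10⁻⁴ ⇒ P(XY) = 0.0799 atm

P(XY) = 0.0799 atm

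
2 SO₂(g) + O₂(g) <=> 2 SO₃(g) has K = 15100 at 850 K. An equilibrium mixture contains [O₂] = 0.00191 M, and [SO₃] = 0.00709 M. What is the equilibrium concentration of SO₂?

[SO₂] = 0.00132 M

At equilibrium, K = [SO₃]² / ([SO₂]²·[O₂]) = 15100.
(0.00709)² / (([SO₂])²·(0.00191)) = 15100
[SO₂]² = 1.74×10⁻⁶ ⇒ [SO₂] = 0.00132 M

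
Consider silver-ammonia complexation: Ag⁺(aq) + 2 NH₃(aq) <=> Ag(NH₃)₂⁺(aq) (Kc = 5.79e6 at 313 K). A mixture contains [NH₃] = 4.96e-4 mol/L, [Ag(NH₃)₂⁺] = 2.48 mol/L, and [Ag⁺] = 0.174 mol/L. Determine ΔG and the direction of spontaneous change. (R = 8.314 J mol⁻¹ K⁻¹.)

ΔG = 5.99 kJ/mol; the forward reaction is non-spontaneous

Qc = [Ag(NH₃)₂⁺] / ([Ag⁺]·[NH₃]²) = (2.48) / ((0.174)·(4.96e-4)²) = 5.79e7
ΔG = RT ln(Qc/Kc) = (8.314 J mol⁻¹ K⁻¹)(313 K) × ln(5.79e7/5.79e6)
   = (2.602 kJ/mol)(2.303) = 5.99 kJ/mol
ΔG > 0, so the forward reaction is non-spontaneous (proceeds in reverse).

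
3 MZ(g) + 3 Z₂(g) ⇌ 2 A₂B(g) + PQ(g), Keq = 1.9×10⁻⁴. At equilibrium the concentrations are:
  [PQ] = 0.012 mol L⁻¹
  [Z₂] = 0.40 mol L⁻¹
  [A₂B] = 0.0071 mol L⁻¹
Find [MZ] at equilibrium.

[MZ] = 0.37 mol L⁻¹

At equilibrium, Keq = [A₂B]²·[PQ] / ([MZ]³·[Z₂]³) = 1.9×10⁻⁴.
(0.0071)²·(0.012) / (([MZ])³·(0.40)³) = 1.9×10⁻⁴
[MZ]³ = 0.0497 ⇒ [MZ] = 0.37 mol L⁻¹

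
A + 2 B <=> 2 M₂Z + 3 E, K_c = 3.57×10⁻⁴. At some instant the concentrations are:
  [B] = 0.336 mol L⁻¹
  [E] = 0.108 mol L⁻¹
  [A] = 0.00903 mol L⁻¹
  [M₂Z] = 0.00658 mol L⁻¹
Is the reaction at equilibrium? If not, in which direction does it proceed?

forward (toward products)

Q_c = [M₂Z]²·[E]³ / ([A]·[B]²) = (0.00658)²·(0.108)³ / ((0.00903)·(0.336)²) = 5.35×10⁻⁵
Q_c = 5.35×10⁻⁵ < K_c = 3.57×10⁻⁴, so the forward reaction proceeds.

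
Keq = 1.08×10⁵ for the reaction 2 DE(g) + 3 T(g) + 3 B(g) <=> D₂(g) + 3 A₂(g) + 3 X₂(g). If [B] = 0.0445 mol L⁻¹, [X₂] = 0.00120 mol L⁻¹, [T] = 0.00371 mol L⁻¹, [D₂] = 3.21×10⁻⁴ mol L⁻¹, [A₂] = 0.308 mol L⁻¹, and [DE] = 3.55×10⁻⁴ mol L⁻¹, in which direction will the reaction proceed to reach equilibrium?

Q = [D₂]·[A₂]³·[X₂]³ / ([DE]²·[T]³·[B]³) = (3.21×10⁻⁴)·(0.308)³·(0.00120)³ / ((3.55×10⁻⁴)²·(0.00371)³·(0.0445)³) = 28600
Q = 28600 < Keq = 1.08×10⁵, so the forward reaction proceeds.

to the right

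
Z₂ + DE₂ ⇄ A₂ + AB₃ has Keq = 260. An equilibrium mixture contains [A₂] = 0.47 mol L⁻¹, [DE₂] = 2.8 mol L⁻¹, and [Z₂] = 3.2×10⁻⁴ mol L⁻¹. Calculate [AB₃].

At equilibrium, Keq = [A₂]·[AB₃] / ([Z₂]·[DE₂]) = 260.
(0.47)·([AB₃]) / ((3.2×10⁻⁴)·(2.8)) = 260
[AB₃] = 0.496 = 0.50 mol L⁻¹

[AB₃] = 0.50 mol L⁻¹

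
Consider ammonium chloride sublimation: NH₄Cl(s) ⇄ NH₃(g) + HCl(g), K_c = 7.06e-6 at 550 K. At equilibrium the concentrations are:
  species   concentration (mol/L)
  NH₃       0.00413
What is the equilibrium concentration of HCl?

(NH₄Cl is a pure solid — omitted from K_c.)
At equilibrium, K_c = [NH₃]·[HCl] = 7.06e-6.
(0.00413)·([HCl]) = 7.06e-6
[HCl] = 0.00171 mol/L

[HCl] = 0.00171 mol/L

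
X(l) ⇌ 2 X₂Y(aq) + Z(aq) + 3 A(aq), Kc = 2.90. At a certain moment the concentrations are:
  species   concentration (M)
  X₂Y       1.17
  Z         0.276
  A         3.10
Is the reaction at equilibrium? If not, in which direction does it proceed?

(X is a pure liquid — omitted from Qc.)
Qc = [X₂Y]²·[Z]·[A]³ = (1.17)²·(0.276)·(3.10)³ = 11.3
Qc = 11.3 > Kc = 2.90, so the reverse reaction proceeds.

in the reverse direction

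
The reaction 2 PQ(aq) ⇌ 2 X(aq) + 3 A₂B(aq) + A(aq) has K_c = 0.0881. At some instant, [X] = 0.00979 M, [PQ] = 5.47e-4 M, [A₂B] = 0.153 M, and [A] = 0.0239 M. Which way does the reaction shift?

Q_c = [X]²·[A₂B]³·[A] / [PQ]² = (0.00979)²·(0.153)³·(0.0239) / (5.47e-4)² = 0.0274
Q_c = 0.0274 < K_c = 0.0881, so the forward reaction proceeds.

forward (toward products)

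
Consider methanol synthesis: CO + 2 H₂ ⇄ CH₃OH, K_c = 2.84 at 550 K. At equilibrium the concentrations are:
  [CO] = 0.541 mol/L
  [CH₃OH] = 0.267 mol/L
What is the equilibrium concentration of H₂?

At equilibrium, K_c = [CH₃OH] / ([CO]·[H₂]²) = 2.84.
(0.267) / ((0.541)·([H₂])²) = 2.84
[H₂]² = 0.174 ⇒ [H₂] = 0.417 mol/L

[H₂] = 0.417 mol/L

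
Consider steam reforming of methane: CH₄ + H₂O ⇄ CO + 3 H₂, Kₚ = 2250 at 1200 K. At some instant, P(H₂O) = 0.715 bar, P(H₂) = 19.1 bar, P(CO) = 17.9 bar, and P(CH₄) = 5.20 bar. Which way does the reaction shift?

Qₚ = P(CO)·P(H₂)³ / (P(CH₄)·P(H₂O)) = (17.9)·(19.1)³ / ((5.20)·(0.715)) = 33500
Qₚ = 33500 > Kₚ = 2250, so the reverse reaction proceeds.

toward reactants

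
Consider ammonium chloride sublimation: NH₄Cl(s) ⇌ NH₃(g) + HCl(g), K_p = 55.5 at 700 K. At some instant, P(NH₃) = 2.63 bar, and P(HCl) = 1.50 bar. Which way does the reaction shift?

to the right

(NH₄Cl is a pure solid — omitted from Q_p.)
Q_p = P(NH₃)·P(HCl) = (2.63)·(1.50) = 3.94
Q_p = 3.94 < K_p = 55.5, so the forward reaction proceeds.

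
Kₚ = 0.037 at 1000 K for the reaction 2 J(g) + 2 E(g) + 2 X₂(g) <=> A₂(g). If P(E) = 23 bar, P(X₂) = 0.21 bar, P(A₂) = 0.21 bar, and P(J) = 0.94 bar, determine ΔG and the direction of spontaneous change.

ΔG = -10.7 kJ/mol; the forward reaction is spontaneous

Qₚ = P(A₂) / (P(J)²·P(E)²·P(X₂)²) = (0.21) / ((0.94)²·(23)²·(0.21)²) = 0.0102
ΔG = RT ln(Qₚ/Kₚ) = (8.314 J mol⁻¹ K⁻¹)(1000 K) × ln(0.0102/0.037)
   = (8.314 kJ/mol)(-1.289) = -10.7 kJ/mol
ΔG < 0, so the forward reaction is spontaneous (proceeds forward).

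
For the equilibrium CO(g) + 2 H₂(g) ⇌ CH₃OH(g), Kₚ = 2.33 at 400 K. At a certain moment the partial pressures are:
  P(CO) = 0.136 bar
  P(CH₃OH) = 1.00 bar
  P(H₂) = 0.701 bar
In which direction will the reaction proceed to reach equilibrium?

Qₚ = P(CH₃OH) / (P(CO)·P(H₂)²) = (1.00) / ((0.136)·(0.701)²) = 15.0
Qₚ = 15.0 > Kₚ = 2.33, so the reverse reaction proceeds.

toward reactants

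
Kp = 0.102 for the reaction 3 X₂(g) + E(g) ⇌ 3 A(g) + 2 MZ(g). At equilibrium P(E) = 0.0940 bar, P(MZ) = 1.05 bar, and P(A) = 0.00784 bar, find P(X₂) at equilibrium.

At equilibrium, Kp = P(A)³·P(MZ)² / (P(X₂)³·P(E)) = 0.102.
(0.00784)³·(1.05)² / ((P(X₂))³·(0.0940)) = 0.102
P(X₂)³ = 5.54×10⁻⁵ ⇒ P(X₂) = 0.0381 bar

P(X₂) = 0.0381 bar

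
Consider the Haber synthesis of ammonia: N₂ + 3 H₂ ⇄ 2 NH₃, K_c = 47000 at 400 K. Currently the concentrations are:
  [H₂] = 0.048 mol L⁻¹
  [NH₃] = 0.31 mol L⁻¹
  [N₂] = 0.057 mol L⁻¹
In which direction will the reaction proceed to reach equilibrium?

Q_c = [NH₃]² / ([N₂]·[H₂]³) = (0.31)² / ((0.057)·(0.048)³) = 15000
Q_c = 15000 < K_c = 47000, so the forward reaction proceeds.

in the forward direction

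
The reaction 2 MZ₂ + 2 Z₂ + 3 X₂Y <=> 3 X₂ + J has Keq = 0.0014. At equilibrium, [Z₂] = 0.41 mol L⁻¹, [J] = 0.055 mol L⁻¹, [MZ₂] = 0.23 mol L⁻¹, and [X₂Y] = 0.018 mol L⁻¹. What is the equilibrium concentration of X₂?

At equilibrium, Keq = [X₂]³·[J] / ([MZ₂]²·[Z₂]²·[X₂Y]³) = 0.0014.
([X₂])³·(0.055) / ((0.23)²·(0.41)²·(0.018)³) = 0.0014
[X₂]³ = 1.32×10⁻⁹ ⇒ [X₂] = 0.0011 mol L⁻¹

[X₂] = 0.0011 mol L⁻¹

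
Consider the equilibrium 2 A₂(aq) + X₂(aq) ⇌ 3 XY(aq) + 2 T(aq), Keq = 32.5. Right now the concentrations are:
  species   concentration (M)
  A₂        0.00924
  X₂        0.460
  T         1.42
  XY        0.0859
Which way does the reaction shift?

no net change (already at equilibrium)

Q = [XY]³·[T]² / ([A₂]²·[X₂]) = (0.0859)³·(1.42)² / ((0.00924)²·(0.460)) = 32.5
Q = 32.5 = Keq, so the system is already at equilibrium.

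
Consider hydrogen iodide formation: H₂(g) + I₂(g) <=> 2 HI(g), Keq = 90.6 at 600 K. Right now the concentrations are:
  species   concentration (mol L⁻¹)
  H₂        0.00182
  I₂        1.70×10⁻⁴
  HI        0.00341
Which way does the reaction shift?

forward (toward products)

Q = [HI]² / ([H₂]·[I₂]) = (0.00341)² / ((0.00182)·(1.70×10⁻⁴)) = 37.6
Q = 37.6 < Keq = 90.6, so the forward reaction proceeds.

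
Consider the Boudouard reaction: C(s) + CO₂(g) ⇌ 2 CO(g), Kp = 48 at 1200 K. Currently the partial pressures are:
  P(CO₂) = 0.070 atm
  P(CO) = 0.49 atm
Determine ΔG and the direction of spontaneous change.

(C is a pure solid — omitted from Qp.)
Qp = P(CO)² / P(CO₂) = (0.49)² / (0.070) = 3.43
ΔG = RT ln(Qp/Kp) = (8.314 J mol⁻¹ K⁻¹)(1200 K) × ln(3.43/48)
   = (9.977 kJ/mol)(-2.639) = -26.3 kJ/mol
ΔG < 0, so the forward reaction is spontaneous (proceeds forward).

ΔG = -26.3 kJ/mol; the forward reaction is spontaneous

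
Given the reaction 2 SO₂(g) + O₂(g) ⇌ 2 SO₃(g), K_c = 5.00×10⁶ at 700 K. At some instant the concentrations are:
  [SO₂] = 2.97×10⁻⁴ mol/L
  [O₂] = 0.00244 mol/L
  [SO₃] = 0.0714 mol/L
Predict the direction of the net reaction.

Q_c = [SO₃]² / ([SO₂]²·[O₂]) = (0.0714)² / ((2.97×10⁻⁴)²·(0.00244)) = 2.37×10⁷
Q_c = 2.37×10⁷ > K_c = 5.00×10⁶, so the reverse reaction proceeds.

to the left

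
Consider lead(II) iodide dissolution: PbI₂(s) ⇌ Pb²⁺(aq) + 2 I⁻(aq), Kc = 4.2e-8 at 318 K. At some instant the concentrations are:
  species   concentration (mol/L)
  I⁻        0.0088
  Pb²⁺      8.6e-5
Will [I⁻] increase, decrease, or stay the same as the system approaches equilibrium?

(PbI₂ is a pure solid — omitted from Qc.)
Qc = [Pb²⁺]·[I⁻]² = (8.6e-5)·(0.0088)² = 6.7e-9
Qc = 6.7e-9 < Kc = 4.2e-8: net forward reaction.
I⁻ is a product, so it increases.

increase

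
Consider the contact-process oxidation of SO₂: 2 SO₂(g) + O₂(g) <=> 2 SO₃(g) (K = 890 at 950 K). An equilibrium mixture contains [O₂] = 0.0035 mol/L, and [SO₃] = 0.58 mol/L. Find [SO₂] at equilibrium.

At equilibrium, K = [SO₃]² / ([SO₂]²·[O₂]) = 890.
(0.58)² / (([SO₂])²·(0.0035)) = 890
[SO₂]² = 0.108 ⇒ [SO₂] = 0.33 mol/L

[SO₂] = 0.33 mol/L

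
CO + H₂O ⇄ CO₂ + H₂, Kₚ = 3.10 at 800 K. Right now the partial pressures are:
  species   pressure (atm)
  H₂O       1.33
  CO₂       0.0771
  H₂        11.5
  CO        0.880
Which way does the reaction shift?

Qₚ = P(CO₂)·P(H₂) / (P(CO)·P(H₂O)) = (0.0771)·(11.5) / ((0.880)·(1.33)) = 0.758
Qₚ = 0.758 < Kₚ = 3.10, so the forward reaction proceeds.

toward products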